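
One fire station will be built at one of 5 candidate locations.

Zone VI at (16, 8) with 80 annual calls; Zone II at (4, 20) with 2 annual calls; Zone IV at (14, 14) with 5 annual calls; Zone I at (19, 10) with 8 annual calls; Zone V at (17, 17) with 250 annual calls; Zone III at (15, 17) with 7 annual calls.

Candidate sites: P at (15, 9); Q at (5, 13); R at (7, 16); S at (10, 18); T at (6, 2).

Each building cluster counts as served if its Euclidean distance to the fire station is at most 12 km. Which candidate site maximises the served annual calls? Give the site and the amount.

Coverage radius r = 12 km; a point is covered iff (Δx)²+(Δy)² ≤ 12² = 144.
  P (15, 9): covers {Zone VI, Zone IV, Zone I, Zone V, Zone III} → 350
  Q (5, 13): covers {Zone II, Zone IV, Zone III} → 14
  R (7, 16): covers {Zone II, Zone IV, Zone V, Zone III} → 264
  S (10, 18): covers {Zone VI, Zone II, Zone IV, Zone V, Zone III} → 344
  T (6, 2): covers {Zone VI} → 80
Maximum coverage at P: 350 annual calls.

P, covering 350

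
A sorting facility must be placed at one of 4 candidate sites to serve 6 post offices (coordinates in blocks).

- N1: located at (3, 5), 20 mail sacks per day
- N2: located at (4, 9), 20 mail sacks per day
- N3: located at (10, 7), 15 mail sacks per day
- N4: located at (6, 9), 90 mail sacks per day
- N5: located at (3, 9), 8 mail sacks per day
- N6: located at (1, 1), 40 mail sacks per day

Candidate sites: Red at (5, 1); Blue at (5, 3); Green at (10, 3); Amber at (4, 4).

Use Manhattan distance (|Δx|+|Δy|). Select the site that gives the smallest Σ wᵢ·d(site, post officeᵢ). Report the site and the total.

Amber, total 1193 blocks

Total weighted distance at each candidate:
  Red (5, 1): total = 1515
  Blue (5, 3): total = 1289
  Green (10, 3): total = 1924
  Amber (4, 4): total = 1193
Minimum is at Amber with total 1193 blocks.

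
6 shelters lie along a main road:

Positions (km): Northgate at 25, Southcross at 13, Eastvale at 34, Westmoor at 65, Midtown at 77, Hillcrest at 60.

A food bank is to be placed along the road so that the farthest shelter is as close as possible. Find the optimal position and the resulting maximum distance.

The 1-center on a line is the midpoint of the two extreme points: leftmost at 13, rightmost at 77.
Optimal location = (13 + 77)/2 = 45; maximum distance = (77 − 13)/2 = 32.

location 45, max distance 32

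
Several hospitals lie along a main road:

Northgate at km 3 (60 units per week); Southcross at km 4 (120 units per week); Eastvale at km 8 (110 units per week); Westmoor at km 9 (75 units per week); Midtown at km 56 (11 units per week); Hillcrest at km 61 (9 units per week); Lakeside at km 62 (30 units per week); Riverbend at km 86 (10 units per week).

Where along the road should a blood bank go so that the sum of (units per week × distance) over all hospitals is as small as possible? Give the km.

For a sum of weighted absolute distances on a line, the optimum is the weighted median (not the mean). Total weight W = 425; half-weight = 212.5.
Sort by position and accumulate weight:
  km 3 (Northgate, w=60) → cum 60
  km 4 (Southcross, w=120) → cum 180
  km 8 (Eastvale, w=110) → cum 290  ≥ 212.5 → median here
  km 9 (Westmoor, w=75) → cum 365
  km 56 (Midtown, w=11) → cum 376
  km 61 (Hillcrest, w=9) → cum 385
  km 62 (Lakeside, w=30) → cum 415
  km 86 (Riverbend, w=10) → cum 425
Optimal location: km 8.

x = 8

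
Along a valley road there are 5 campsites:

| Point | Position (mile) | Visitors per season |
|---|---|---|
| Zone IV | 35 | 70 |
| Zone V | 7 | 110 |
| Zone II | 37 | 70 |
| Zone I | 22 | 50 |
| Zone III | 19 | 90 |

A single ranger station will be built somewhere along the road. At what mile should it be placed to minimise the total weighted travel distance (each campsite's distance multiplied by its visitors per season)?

x = 19

For a sum of weighted absolute distances on a line, the optimum is the weighted median (not the mean). Total weight W = 390; half-weight = 195.
Sort by position and accumulate weight:
  mile 7 (Zone V, w=110) → cum 110
  mile 19 (Zone III, w=90) → cum 200  ≥ 195 → median here
  mile 22 (Zone I, w=50) → cum 250
  mile 35 (Zone IV, w=70) → cum 320
  mile 37 (Zone II, w=70) → cum 390
Optimal location: mile 19.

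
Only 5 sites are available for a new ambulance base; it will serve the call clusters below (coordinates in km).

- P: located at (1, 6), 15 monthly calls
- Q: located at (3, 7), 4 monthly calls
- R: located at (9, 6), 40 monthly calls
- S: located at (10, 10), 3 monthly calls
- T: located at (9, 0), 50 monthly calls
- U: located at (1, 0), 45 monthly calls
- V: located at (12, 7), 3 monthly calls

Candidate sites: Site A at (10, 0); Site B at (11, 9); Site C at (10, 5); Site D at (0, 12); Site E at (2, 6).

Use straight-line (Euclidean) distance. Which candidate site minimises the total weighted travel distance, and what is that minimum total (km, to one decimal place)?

Site A, total 952.0 km

Total weighted distance at each candidate:
  Site A (10, 0): total = 952.0
  Site B (11, 9): total = 1411.2
  Site C (10, 5): total = 963.3
  Site D (0, 12): total = 1908.7
  Site E (2, 6): total = 1092.3
Minimum is at Site A with total 952.0 km.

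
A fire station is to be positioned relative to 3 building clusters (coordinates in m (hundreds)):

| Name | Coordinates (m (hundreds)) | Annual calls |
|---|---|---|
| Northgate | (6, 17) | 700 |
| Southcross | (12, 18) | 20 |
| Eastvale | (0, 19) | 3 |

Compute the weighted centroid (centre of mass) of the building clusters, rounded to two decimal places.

(6.14, 17.04)

The minimiser of Σwᵢ‖p−pᵢ‖² is the weighted centroid p* = (Σwᵢpᵢ)/(Σwᵢ).
Σwᵢ = 723.
Σwᵢxᵢ = 700·6 + 20·12 + 3·0 = 4440.
Σwᵢyᵢ = 700·17 + 20·18 + 3·19 = 12317.
x* = 4440/723 = 6.14, y* = 12317/723 = 17.04.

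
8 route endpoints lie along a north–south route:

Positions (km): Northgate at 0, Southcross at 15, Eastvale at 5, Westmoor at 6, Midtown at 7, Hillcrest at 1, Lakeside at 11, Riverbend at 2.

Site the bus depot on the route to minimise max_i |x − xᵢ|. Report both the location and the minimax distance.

location 7.5, max distance 7.5

The 1-center on a line is the midpoint of the two extreme points: leftmost at 0, rightmost at 15.
Optimal location = (0 + 15)/2 = 7.5; maximum distance = (15 − 0)/2 = 7.5.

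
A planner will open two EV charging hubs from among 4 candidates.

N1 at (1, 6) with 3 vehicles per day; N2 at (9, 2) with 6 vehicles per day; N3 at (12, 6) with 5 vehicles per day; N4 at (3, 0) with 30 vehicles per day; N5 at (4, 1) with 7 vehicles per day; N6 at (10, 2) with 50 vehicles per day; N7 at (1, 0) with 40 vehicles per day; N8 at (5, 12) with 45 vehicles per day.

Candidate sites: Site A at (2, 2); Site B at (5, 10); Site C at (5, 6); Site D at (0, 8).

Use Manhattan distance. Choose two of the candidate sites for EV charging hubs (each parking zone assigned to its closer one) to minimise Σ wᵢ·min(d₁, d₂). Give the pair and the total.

Evaluate every pair (each demand assigned to the nearer of the two):
  {Site A, Site B}: total = 833
  {Site A, Site C}: total = 990
  {Site A, Site D}: total = 1157
  {Site B, Site C}: total = 1317
  {Site C, Site D}: total = 1454
  {Site B, Site D}: total = 1636
Best pair: {Site A, Site B} with total 833.

{Site A, Site B}, total 833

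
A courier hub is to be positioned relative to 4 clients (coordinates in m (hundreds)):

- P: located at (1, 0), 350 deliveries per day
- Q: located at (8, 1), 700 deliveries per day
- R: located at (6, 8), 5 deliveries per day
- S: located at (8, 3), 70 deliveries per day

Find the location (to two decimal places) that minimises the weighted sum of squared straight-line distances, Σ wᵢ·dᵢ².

(5.81, 0.84)

The minimiser of Σwᵢ‖p−pᵢ‖² is the weighted centroid p* = (Σwᵢpᵢ)/(Σwᵢ).
Σwᵢ = 1125.
Σwᵢxᵢ = 350·1 + 700·8 + 5·6 + 70·8 = 6540.
Σwᵢyᵢ = 350·0 + 700·1 + 5·8 + 70·3 = 950.
x* = 6540/1125 = 5.81, y* = 950/1125 = 0.84.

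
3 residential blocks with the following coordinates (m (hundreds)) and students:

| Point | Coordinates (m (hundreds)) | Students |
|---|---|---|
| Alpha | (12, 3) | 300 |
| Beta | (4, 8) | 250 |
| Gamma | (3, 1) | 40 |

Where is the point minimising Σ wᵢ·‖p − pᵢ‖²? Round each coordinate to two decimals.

The minimiser of Σwᵢ‖p−pᵢ‖² is the weighted centroid p* = (Σwᵢpᵢ)/(Σwᵢ).
Σwᵢ = 590.
Σwᵢxᵢ = 300·12 + 250·4 + 40·3 = 4720.
Σwᵢyᵢ = 300·3 + 250·8 + 40·1 = 2940.
x* = 4720/590 = 8.00, y* = 2940/590 = 4.98.

(8.00, 4.98)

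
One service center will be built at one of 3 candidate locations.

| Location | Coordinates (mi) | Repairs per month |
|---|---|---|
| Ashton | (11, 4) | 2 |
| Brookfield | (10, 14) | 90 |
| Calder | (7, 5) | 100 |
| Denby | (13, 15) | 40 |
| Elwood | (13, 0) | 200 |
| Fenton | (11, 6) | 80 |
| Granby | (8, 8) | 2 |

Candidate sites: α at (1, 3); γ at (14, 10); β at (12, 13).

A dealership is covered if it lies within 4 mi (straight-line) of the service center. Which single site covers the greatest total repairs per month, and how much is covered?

β, covering 130

Coverage radius r = 4 mi; a point is covered iff (Δx)²+(Δy)² ≤ 4² = 16.
  α (1, 3): covers {none} → 0
  γ (14, 10): covers {none} → 0
  β (12, 13): covers {Brookfield, Denby} → 130
Maximum coverage at β: 130 repairs per month.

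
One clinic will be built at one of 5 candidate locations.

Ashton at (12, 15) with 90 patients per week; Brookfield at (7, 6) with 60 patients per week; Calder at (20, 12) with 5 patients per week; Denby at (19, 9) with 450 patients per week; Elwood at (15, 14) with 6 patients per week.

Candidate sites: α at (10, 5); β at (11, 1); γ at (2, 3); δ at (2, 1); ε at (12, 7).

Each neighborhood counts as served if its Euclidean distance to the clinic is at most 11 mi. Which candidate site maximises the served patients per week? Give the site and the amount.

ε, covering 611

Coverage radius r = 11 mi; a point is covered iff (Δx)²+(Δy)² ≤ 11² = 121.
  α (10, 5): covers {Ashton, Brookfield, Denby, Elwood} → 606
  β (11, 1): covers {Brookfield} → 60
  γ (2, 3): covers {Brookfield} → 60
  δ (2, 1): covers {Brookfield} → 60
  ε (12, 7): covers {Ashton, Brookfield, Calder, Denby, Elwood} → 611
Maximum coverage at ε: 611 patients per week.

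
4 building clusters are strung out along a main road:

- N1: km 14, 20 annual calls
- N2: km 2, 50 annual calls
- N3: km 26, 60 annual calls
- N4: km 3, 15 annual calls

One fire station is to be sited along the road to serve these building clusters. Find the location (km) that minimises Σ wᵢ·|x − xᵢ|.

x = 14

For a sum of weighted absolute distances on a line, the optimum is the weighted median (not the mean). Total weight W = 145; half-weight = 72.5.
Sort by position and accumulate weight:
  km 2 (N2, w=50) → cum 50
  km 3 (N4, w=15) → cum 65
  km 14 (N1, w=20) → cum 85  ≥ 72.5 → median here
  km 26 (N3, w=60) → cum 145
Optimal location: km 14.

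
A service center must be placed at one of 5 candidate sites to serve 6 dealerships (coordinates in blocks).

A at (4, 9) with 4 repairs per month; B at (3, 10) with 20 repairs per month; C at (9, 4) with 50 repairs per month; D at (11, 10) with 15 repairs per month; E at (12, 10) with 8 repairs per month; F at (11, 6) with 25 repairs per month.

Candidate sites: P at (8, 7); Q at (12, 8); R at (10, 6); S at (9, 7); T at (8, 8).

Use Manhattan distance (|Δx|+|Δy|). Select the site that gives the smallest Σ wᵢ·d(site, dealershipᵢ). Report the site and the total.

Total weighted distance at each candidate:
  P (8, 7): total = 630
  Q (12, 8): total = 742
  R (10, 6): total = 554
  S (9, 7): total = 556
  T (8, 8): total = 658
Minimum is at R with total 554 blocks.

R, total 554 blocks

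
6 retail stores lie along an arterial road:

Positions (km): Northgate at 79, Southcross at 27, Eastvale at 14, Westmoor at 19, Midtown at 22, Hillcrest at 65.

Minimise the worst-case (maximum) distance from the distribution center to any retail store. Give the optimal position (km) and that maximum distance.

The 1-center on a line is the midpoint of the two extreme points: leftmost at 14, rightmost at 79.
Optimal location = (14 + 79)/2 = 46.5; maximum distance = (79 − 14)/2 = 32.5.

location 46.5, max distance 32.5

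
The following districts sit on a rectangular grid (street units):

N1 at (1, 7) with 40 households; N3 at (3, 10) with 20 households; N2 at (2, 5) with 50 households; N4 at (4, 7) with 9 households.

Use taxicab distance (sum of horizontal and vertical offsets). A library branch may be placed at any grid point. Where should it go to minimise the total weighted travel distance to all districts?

(2, 7)

Manhattan distance separates: Σwᵢ(|x−xᵢ|+|y−yᵢ|) = Σwᵢ|x−xᵢ| + Σwᵢ|y−yᵢ|, so x and y are optimised independently as 1-D weighted medians.
Total weight W = 119; half = 59.5.
x-coordinate, sorted with cumulative weight:
  x=1 (N1, w=40) cum 40
  x=2 (N2, w=50) cum 90  ← median
  x=3 (N3, w=20) cum 110
  x=4 (N4, w=9) cum 119
⇒ x* = 2
y-coordinate, sorted with cumulative weight:
  y=5 (N2, w=50) cum 50
  y=7 (N1, w=40) cum 90  ← median
  y=7 (N4, w=9) cum 99
  y=10 (N3, w=20) cum 119
⇒ y* = 7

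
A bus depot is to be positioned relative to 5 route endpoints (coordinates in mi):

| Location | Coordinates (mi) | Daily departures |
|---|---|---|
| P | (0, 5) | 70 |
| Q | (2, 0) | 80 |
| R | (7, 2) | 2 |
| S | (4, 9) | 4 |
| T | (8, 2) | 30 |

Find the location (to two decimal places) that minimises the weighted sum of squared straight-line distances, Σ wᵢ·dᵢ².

(2.31, 2.42)

The minimiser of Σwᵢ‖p−pᵢ‖² is the weighted centroid p* = (Σwᵢpᵢ)/(Σwᵢ).
Σwᵢ = 186.
Σwᵢxᵢ = 70·0 + 80·2 + 2·7 + 4·4 + 30·8 = 430.
Σwᵢyᵢ = 70·5 + 80·0 + 2·2 + 4·9 + 30·2 = 450.
x* = 430/186 = 2.31, y* = 450/186 = 2.42.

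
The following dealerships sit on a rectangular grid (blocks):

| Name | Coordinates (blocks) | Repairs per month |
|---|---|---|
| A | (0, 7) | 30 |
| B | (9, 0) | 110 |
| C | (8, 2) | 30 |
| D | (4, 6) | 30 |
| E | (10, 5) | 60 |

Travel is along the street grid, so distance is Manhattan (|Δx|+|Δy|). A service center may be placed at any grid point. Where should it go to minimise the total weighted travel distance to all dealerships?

(9, 2)

Manhattan distance separates: Σwᵢ(|x−xᵢ|+|y−yᵢ|) = Σwᵢ|x−xᵢ| + Σwᵢ|y−yᵢ|, so x and y are optimised independently as 1-D weighted medians.
Total weight W = 260; half = 130.
x-coordinate, sorted with cumulative weight:
  x=0 (A, w=30) cum 30
  x=4 (D, w=30) cum 60
  x=8 (C, w=30) cum 90
  x=9 (B, w=110) cum 200  ← median
  x=10 (E, w=60) cum 260
⇒ x* = 9
y-coordinate, sorted with cumulative weight:
  y=0 (B, w=110) cum 110
  y=2 (C, w=30) cum 140  ← median
  y=5 (E, w=60) cum 200
  y=6 (D, w=30) cum 230
  y=7 (A, w=30) cum 260
⇒ y* = 2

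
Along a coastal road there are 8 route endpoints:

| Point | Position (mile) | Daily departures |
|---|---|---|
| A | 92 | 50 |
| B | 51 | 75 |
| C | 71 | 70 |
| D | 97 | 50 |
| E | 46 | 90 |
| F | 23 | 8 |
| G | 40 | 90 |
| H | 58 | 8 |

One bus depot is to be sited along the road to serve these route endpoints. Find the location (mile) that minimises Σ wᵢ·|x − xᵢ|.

For a sum of weighted absolute distances on a line, the optimum is the weighted median (not the mean). Total weight W = 441; half-weight = 220.5.
Sort by position and accumulate weight:
  mile 23 (F, w=8) → cum 8
  mile 40 (G, w=90) → cum 98
  mile 46 (E, w=90) → cum 188
  mile 51 (B, w=75) → cum 263  ≥ 220.5 → median here
  mile 58 (H, w=8) → cum 271
  mile 71 (C, w=70) → cum 341
  mile 92 (A, w=50) → cum 391
  mile 97 (D, w=50) → cum 441
Optimal location: mile 51.

x = 51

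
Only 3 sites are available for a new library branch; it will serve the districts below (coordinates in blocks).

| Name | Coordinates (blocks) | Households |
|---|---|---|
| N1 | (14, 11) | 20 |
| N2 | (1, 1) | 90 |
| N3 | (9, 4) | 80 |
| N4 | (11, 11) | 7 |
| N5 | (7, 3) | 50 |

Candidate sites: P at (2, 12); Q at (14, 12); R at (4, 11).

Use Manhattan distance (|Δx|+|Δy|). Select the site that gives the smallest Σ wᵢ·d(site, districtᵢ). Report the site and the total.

Total weighted distance at each candidate:
  P (2, 12): total = 3310
  Q (14, 12): total = 4048
  R (4, 11): total = 2929
Minimum is at R with total 2929 blocks.

R, total 2929 blocks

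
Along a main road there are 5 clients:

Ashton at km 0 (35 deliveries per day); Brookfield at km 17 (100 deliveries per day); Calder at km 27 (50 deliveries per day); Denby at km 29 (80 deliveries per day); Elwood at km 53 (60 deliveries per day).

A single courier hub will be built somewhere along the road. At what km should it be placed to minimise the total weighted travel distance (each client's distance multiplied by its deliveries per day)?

x = 27

For a sum of weighted absolute distances on a line, the optimum is the weighted median (not the mean). Total weight W = 325; half-weight = 162.5.
Sort by position and accumulate weight:
  km 0 (Ashton, w=35) → cum 35
  km 17 (Brookfield, w=100) → cum 135
  km 27 (Calder, w=50) → cum 185  ≥ 162.5 → median here
  km 29 (Denby, w=80) → cum 265
  km 53 (Elwood, w=60) → cum 325
Optimal location: km 27.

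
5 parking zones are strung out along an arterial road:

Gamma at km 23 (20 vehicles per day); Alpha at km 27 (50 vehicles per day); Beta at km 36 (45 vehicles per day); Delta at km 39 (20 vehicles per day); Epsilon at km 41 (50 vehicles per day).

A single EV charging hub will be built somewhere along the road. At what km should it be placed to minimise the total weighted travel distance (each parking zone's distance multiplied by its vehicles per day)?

For a sum of weighted absolute distances on a line, the optimum is the weighted median (not the mean). Total weight W = 185; half-weight = 92.5.
Sort by position and accumulate weight:
  km 23 (Gamma, w=20) → cum 20
  km 27 (Alpha, w=50) → cum 70
  km 36 (Beta, w=45) → cum 115  ≥ 92.5 → median here
  km 39 (Delta, w=20) → cum 135
  km 41 (Epsilon, w=50) → cum 185
Optimal location: km 36.

x = 36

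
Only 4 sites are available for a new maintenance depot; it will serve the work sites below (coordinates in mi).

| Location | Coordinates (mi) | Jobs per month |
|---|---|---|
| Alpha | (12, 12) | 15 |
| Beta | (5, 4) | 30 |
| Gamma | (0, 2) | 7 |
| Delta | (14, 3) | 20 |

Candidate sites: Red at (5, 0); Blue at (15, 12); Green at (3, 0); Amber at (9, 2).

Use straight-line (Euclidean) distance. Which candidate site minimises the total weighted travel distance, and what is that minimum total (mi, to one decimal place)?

Amber, total 455.7 mi

Total weighted distance at each candidate:
  Red (5, 0): total = 555.8
  Blue (15, 12): total = 736.5
  Green (3, 0): total = 612.4
  Amber (9, 2): total = 455.7
Minimum is at Amber with total 455.7 mi.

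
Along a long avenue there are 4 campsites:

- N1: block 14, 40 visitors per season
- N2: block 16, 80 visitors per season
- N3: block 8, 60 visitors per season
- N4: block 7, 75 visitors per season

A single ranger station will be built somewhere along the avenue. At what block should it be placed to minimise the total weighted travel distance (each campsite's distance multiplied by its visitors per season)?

x = 8

For a sum of weighted absolute distances on a line, the optimum is the weighted median (not the mean). Total weight W = 255; half-weight = 127.5.
Sort by position and accumulate weight:
  block 7 (N4, w=75) → cum 75
  block 8 (N3, w=60) → cum 135  ≥ 127.5 → median here
  block 14 (N1, w=40) → cum 175
  block 16 (N2, w=80) → cum 255
Optimal location: block 8.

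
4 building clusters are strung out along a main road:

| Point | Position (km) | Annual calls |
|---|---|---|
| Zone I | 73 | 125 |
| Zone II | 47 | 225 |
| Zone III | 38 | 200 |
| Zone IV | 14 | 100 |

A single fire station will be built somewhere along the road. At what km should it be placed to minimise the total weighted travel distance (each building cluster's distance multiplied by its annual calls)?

For a sum of weighted absolute distances on a line, the optimum is the weighted median (not the mean). Total weight W = 650; half-weight = 325.
Sort by position and accumulate weight:
  km 14 (Zone IV, w=100) → cum 100
  km 38 (Zone III, w=200) → cum 300
  km 47 (Zone II, w=225) → cum 525  ≥ 325 → median here
  km 73 (Zone I, w=125) → cum 650
Optimal location: km 47.

x = 47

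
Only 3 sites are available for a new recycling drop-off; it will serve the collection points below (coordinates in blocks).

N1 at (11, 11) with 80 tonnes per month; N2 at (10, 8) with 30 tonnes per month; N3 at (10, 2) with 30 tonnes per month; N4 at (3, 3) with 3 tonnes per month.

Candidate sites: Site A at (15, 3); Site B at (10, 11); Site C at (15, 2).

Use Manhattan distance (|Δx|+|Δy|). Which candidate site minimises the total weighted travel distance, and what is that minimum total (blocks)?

Site B, total 485 blocks

Total weighted distance at each candidate:
  Site A (15, 3): total = 1476
  Site B (10, 11): total = 485
  Site C (15, 2): total = 1559
Minimum is at Site B with total 485 blocks.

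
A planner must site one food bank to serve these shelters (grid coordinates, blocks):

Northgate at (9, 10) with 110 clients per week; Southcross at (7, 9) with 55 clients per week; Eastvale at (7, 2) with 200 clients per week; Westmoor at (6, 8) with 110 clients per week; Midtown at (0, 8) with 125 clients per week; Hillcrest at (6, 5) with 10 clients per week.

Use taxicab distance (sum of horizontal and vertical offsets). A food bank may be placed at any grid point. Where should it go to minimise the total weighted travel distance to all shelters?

(7, 8)

Manhattan distance separates: Σwᵢ(|x−xᵢ|+|y−yᵢ|) = Σwᵢ|x−xᵢ| + Σwᵢ|y−yᵢ|, so x and y are optimised independently as 1-D weighted medians.
Total weight W = 610; half = 305.
x-coordinate, sorted with cumulative weight:
  x=0 (Midtown, w=125) cum 125
  x=6 (Westmoor, w=110) cum 235
  x=6 (Hillcrest, w=10) cum 245
  x=7 (Southcross, w=55) cum 300
  x=7 (Eastvale, w=200) cum 500  ← median
  x=9 (Northgate, w=110) cum 610
⇒ x* = 7
y-coordinate, sorted with cumulative weight:
  y=2 (Eastvale, w=200) cum 200
  y=5 (Hillcrest, w=10) cum 210
  y=8 (Westmoor, w=110) cum 320  ← median
  y=8 (Midtown, w=125) cum 445
  y=9 (Southcross, w=55) cum 500
  y=10 (Northgate, w=110) cum 610
⇒ y* = 8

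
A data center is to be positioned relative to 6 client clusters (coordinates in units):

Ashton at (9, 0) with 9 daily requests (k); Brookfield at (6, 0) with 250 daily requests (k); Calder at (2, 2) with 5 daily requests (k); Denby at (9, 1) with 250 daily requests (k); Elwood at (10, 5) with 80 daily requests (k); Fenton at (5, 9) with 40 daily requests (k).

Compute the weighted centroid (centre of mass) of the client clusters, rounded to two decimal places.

(7.64, 1.61)

The minimiser of Σwᵢ‖p−pᵢ‖² is the weighted centroid p* = (Σwᵢpᵢ)/(Σwᵢ).
Σwᵢ = 634.
Σwᵢxᵢ = 9·9 + 250·6 + 5·2 + 250·9 + 80·10 + 40·5 = 4841.
Σwᵢyᵢ = 9·0 + 250·0 + 5·2 + 250·1 + 80·5 + 40·9 = 1020.
x* = 4841/634 = 7.64, y* = 1020/634 = 1.61.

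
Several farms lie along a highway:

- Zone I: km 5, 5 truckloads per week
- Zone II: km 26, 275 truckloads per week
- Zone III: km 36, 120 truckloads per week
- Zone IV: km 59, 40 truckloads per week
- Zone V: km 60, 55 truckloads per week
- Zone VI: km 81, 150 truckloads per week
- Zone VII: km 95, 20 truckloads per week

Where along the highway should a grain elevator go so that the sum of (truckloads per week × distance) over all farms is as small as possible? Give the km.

x = 36

For a sum of weighted absolute distances on a line, the optimum is the weighted median (not the mean). Total weight W = 665; half-weight = 332.5.
Sort by position and accumulate weight:
  km 5 (Zone I, w=5) → cum 5
  km 26 (Zone II, w=275) → cum 280
  km 36 (Zone III, w=120) → cum 400  ≥ 332.5 → median here
  km 59 (Zone IV, w=40) → cum 440
  km 60 (Zone V, w=55) → cum 495
  km 81 (Zone VI, w=150) → cum 645
  km 95 (Zone VII, w=20) → cum 665
Optimal location: km 36.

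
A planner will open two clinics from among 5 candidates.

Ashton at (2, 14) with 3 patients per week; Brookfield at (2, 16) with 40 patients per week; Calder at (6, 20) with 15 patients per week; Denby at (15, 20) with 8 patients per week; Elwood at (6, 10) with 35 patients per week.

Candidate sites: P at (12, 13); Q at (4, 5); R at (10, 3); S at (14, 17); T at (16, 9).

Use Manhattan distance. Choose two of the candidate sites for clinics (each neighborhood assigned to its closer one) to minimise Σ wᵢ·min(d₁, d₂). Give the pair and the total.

{Q, S}, total 995

Evaluate every pair (each demand assigned to the nearer of the two):
  {Q, S}: total = 995
  {P, S}: total = 1065
  {P, Q}: total = 1073
  {P, R}: total = 1143
  {P, T}: total = 1143
  {R, S}: total = 1147
  {S, T}: total = 1147
  {Q, T}: total = 1149
  {Q, R}: total = 1229
  {R, T}: total = 1693
Best pair: {Q, S} with total 995.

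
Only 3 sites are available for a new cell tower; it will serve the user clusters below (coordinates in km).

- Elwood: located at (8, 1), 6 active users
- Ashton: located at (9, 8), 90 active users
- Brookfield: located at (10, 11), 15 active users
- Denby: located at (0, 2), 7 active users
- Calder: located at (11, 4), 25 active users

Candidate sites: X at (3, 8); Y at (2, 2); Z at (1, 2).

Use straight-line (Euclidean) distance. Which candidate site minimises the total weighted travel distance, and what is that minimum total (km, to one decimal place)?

X, total 976.4 km

Total weighted distance at each candidate:
  X (3, 8): total = 976.4
  Y (2, 2): total = 1291.4
  Z (1, 2): total = 1395.3
Minimum is at X with total 976.4 km.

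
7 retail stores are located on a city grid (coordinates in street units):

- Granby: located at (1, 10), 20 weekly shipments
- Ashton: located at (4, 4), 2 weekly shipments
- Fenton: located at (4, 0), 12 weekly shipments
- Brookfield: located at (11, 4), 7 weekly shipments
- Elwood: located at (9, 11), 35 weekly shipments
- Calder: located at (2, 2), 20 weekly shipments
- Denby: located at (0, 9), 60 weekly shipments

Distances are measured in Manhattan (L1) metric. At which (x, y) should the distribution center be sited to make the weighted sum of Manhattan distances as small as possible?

Manhattan distance separates: Σwᵢ(|x−xᵢ|+|y−yᵢ|) = Σwᵢ|x−xᵢ| + Σwᵢ|y−yᵢ|, so x and y are optimised independently as 1-D weighted medians.
Total weight W = 156; half = 78.
x-coordinate, sorted with cumulative weight:
  x=0 (Denby, w=60) cum 60
  x=1 (Granby, w=20) cum 80  ← median
  x=2 (Calder, w=20) cum 100
  x=4 (Ashton, w=2) cum 102
  x=4 (Fenton, w=12) cum 114
  x=9 (Elwood, w=35) cum 149
  x=11 (Brookfield, w=7) cum 156
⇒ x* = 1
y-coordinate, sorted with cumulative weight:
  y=0 (Fenton, w=12) cum 12
  y=2 (Calder, w=20) cum 32
  y=4 (Ashton, w=2) cum 34
  y=4 (Brookfield, w=7) cum 41
  y=9 (Denby, w=60) cum 101  ← median
  y=10 (Granby, w=20) cum 121
  y=11 (Elwood, w=35) cum 156
⇒ y* = 9

(1, 9)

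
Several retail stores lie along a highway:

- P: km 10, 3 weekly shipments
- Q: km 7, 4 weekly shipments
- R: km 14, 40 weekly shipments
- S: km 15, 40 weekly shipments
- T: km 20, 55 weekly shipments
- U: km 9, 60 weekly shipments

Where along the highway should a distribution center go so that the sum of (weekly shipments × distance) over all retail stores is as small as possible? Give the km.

For a sum of weighted absolute distances on a line, the optimum is the weighted median (not the mean). Total weight W = 202; half-weight = 101.
Sort by position and accumulate weight:
  km 7 (Q, w=4) → cum 4
  km 9 (U, w=60) → cum 64
  km 10 (P, w=3) → cum 67
  km 14 (R, w=40) → cum 107  ≥ 101 → median here
  km 15 (S, w=40) → cum 147
  km 20 (T, w=55) → cum 202
Optimal location: km 14.

x = 14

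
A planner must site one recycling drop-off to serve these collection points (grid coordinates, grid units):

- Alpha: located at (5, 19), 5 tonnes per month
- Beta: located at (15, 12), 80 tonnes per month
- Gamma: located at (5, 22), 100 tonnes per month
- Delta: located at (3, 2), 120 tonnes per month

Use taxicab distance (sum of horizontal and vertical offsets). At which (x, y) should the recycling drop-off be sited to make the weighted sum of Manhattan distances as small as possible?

Manhattan distance separates: Σwᵢ(|x−xᵢ|+|y−yᵢ|) = Σwᵢ|x−xᵢ| + Σwᵢ|y−yᵢ|, so x and y are optimised independently as 1-D weighted medians.
Total weight W = 305; half = 152.5.
x-coordinate, sorted with cumulative weight:
  x=3 (Delta, w=120) cum 120
  x=5 (Alpha, w=5) cum 125
  x=5 (Gamma, w=100) cum 225  ← median
  x=15 (Beta, w=80) cum 305
⇒ x* = 5
y-coordinate, sorted with cumulative weight:
  y=2 (Delta, w=120) cum 120
  y=12 (Beta, w=80) cum 200  ← median
  y=19 (Alpha, w=5) cum 205
  y=22 (Gamma, w=100) cum 305
⇒ y* = 12

(5, 12)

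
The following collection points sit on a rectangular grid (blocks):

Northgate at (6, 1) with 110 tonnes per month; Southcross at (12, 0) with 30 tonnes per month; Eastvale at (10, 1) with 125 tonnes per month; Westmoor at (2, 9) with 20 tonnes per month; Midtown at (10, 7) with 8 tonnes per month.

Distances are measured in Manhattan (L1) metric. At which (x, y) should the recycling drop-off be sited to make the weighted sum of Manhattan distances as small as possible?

(10, 1)

Manhattan distance separates: Σwᵢ(|x−xᵢ|+|y−yᵢ|) = Σwᵢ|x−xᵢ| + Σwᵢ|y−yᵢ|, so x and y are optimised independently as 1-D weighted medians.
Total weight W = 293; half = 146.5.
x-coordinate, sorted with cumulative weight:
  x=2 (Westmoor, w=20) cum 20
  x=6 (Northgate, w=110) cum 130
  x=10 (Eastvale, w=125) cum 255  ← median
  x=10 (Midtown, w=8) cum 263
  x=12 (Southcross, w=30) cum 293
⇒ x* = 10
y-coordinate, sorted with cumulative weight:
  y=0 (Southcross, w=30) cum 30
  y=1 (Northgate, w=110) cum 140
  y=1 (Eastvale, w=125) cum 265  ← median
  y=7 (Midtown, w=8) cum 273
  y=9 (Westmoor, w=20) cum 293
⇒ y* = 1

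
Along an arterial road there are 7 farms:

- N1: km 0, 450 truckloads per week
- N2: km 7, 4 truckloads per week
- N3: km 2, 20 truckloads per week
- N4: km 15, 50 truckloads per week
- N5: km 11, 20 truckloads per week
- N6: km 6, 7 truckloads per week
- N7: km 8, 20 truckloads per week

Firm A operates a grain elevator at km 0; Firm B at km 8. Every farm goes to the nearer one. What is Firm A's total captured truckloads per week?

The indifferent point is the midpoint (0+8)/2 = 4; farms left of it (closer to Firm A at 0) go to Firm A, those right go to Firm B.
  N1 at 0 (w=450) → Firm A
  N3 at 2 (w=20) → Firm A
  N6 at 6 (w=7) → Firm B
  N2 at 7 (w=4) → Firm B
  N7 at 8 (w=20) → Firm B
  N5 at 11 (w=20) → Firm B
  N4 at 15 (w=50) → Firm B
Firm A captures 470; Firm B captures 101.

470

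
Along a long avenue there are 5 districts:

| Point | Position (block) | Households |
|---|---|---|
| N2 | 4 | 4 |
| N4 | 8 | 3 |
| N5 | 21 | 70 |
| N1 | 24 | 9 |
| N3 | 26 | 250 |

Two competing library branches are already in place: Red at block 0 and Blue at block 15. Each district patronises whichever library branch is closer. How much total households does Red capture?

4

The indifferent point is the midpoint (0+15)/2 = 7.5; districts left of it (closer to Red at 0) go to Red, those right go to Blue.
  N2 at 4 (w=4) → Red
  N4 at 8 (w=3) → Blue
  N5 at 21 (w=70) → Blue
  N1 at 24 (w=9) → Blue
  N3 at 26 (w=250) → Blue
Red captures 4; Blue captures 332.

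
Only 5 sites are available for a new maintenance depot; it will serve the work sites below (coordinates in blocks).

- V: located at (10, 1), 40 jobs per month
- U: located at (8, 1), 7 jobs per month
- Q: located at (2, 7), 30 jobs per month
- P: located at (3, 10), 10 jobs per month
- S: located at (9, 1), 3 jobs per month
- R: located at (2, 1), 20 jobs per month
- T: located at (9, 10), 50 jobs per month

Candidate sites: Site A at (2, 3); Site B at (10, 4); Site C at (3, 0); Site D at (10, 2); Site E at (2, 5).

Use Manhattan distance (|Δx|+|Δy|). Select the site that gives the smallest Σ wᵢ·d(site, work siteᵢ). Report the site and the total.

Site B, total 1197 blocks

Total weighted distance at each candidate:
  Site A (2, 3): total = 1423
  Site B (10, 4): total = 1197
  Site C (3, 0): total = 1563
  Site D (10, 2): total = 1237
  Site E (2, 5): total = 1383
Minimum is at Site B with total 1197 blocks.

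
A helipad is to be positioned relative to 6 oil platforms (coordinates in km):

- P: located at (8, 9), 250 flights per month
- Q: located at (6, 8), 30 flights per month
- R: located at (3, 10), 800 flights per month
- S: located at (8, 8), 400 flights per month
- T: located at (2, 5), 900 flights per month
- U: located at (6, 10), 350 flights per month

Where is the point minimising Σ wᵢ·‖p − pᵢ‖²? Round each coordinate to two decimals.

The minimiser of Σwᵢ‖p−pᵢ‖² is the weighted centroid p* = (Σwᵢpᵢ)/(Σwᵢ).
Σwᵢ = 2730.
Σwᵢxᵢ = 250·8 + 30·6 + 800·3 + 400·8 + 900·2 + 350·6 = 11680.
Σwᵢyᵢ = 250·9 + 30·8 + 800·10 + 400·8 + 900·5 + 350·10 = 21690.
x* = 11680/2730 = 4.28, y* = 21690/2730 = 7.95.

(4.28, 7.95)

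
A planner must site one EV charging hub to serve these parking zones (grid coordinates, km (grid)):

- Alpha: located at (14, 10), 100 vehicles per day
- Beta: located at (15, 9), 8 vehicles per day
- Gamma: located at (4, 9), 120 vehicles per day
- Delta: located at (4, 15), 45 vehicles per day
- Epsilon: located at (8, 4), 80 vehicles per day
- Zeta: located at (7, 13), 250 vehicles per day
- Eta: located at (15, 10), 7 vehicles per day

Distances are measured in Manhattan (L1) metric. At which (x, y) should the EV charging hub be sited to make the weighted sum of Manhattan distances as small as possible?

Manhattan distance separates: Σwᵢ(|x−xᵢ|+|y−yᵢ|) = Σwᵢ|x−xᵢ| + Σwᵢ|y−yᵢ|, so x and y are optimised independently as 1-D weighted medians.
Total weight W = 610; half = 305.
x-coordinate, sorted with cumulative weight:
  x=4 (Gamma, w=120) cum 120
  x=4 (Delta, w=45) cum 165
  x=7 (Zeta, w=250) cum 415  ← median
  x=8 (Epsilon, w=80) cum 495
  x=14 (Alpha, w=100) cum 595
  x=15 (Beta, w=8) cum 603
  x=15 (Eta, w=7) cum 610
⇒ x* = 7
y-coordinate, sorted with cumulative weight:
  y=4 (Epsilon, w=80) cum 80
  y=9 (Beta, w=8) cum 88
  y=9 (Gamma, w=120) cum 208
  y=10 (Alpha, w=100) cum 308  ← median
  y=10 (Eta, w=7) cum 315
  y=13 (Zeta, w=250) cum 565
  y=15 (Delta, w=45) cum 610
⇒ y* = 10

(7, 10)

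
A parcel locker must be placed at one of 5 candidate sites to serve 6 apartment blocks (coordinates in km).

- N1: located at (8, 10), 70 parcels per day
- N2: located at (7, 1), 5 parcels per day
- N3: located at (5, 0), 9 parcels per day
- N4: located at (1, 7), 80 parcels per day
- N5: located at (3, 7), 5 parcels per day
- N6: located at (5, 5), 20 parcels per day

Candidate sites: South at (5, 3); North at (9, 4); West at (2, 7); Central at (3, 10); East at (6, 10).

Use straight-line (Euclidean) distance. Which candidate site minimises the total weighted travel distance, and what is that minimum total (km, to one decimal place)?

Total weighted distance at each candidate:
  South (5, 3): total = 1089.2
  North (9, 4): total = 1294.3
  West (2, 7): total = 734.3
  Central (3, 10): total = 902.2
  East (6, 10): total = 865.4
Minimum is at West with total 734.3 km.

West, total 734.3 km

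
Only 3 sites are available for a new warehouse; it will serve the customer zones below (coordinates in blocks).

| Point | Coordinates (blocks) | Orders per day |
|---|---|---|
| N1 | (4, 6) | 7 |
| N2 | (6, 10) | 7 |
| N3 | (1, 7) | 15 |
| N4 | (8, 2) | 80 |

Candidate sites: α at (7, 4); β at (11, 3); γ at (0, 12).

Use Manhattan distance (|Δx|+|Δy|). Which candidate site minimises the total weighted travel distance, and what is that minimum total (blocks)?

α, total 459 blocks

Total weighted distance at each candidate:
  α (7, 4): total = 459
  β (11, 3): total = 684
  γ (0, 12): total = 1656
Minimum is at α with total 459 blocks.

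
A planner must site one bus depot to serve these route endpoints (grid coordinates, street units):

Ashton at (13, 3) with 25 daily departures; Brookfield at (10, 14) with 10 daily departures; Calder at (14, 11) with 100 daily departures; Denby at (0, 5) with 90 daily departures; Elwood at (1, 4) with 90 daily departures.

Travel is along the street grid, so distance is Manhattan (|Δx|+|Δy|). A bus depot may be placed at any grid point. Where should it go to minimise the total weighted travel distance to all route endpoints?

(1, 5)

Manhattan distance separates: Σwᵢ(|x−xᵢ|+|y−yᵢ|) = Σwᵢ|x−xᵢ| + Σwᵢ|y−yᵢ|, so x and y are optimised independently as 1-D weighted medians.
Total weight W = 315; half = 157.5.
x-coordinate, sorted with cumulative weight:
  x=0 (Denby, w=90) cum 90
  x=1 (Elwood, w=90) cum 180  ← median
  x=10 (Brookfield, w=10) cum 190
  x=13 (Ashton, w=25) cum 215
  x=14 (Calder, w=100) cum 315
⇒ x* = 1
y-coordinate, sorted with cumulative weight:
  y=3 (Ashton, w=25) cum 25
  y=4 (Elwood, w=90) cum 115
  y=5 (Denby, w=90) cum 205  ← median
  y=11 (Calder, w=100) cum 305
  y=14 (Brookfield, w=10) cum 315
⇒ y* = 5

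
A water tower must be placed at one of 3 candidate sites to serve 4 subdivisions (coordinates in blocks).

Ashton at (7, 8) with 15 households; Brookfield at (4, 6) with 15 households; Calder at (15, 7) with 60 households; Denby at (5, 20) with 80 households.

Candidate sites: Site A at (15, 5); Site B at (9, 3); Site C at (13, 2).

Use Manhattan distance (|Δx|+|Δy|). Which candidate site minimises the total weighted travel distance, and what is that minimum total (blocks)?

Total weighted distance at each candidate:
  Site A (15, 5): total = 2465
  Site B (9, 3): total = 2505
  Site C (13, 2): total = 2875
Minimum is at Site A with total 2465 blocks.

Site A, total 2465 blocks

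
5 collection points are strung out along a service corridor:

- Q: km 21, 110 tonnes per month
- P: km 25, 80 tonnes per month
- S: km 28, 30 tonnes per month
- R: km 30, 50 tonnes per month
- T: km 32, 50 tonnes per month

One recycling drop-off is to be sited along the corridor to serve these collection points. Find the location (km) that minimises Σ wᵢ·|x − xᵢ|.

x = 25

For a sum of weighted absolute distances on a line, the optimum is the weighted median (not the mean). Total weight W = 320; half-weight = 160.
Sort by position and accumulate weight:
  km 21 (Q, w=110) → cum 110
  km 25 (P, w=80) → cum 190  ≥ 160 → median here
  km 28 (S, w=30) → cum 220
  km 30 (R, w=50) → cum 270
  km 32 (T, w=50) → cum 320
Optimal location: km 25.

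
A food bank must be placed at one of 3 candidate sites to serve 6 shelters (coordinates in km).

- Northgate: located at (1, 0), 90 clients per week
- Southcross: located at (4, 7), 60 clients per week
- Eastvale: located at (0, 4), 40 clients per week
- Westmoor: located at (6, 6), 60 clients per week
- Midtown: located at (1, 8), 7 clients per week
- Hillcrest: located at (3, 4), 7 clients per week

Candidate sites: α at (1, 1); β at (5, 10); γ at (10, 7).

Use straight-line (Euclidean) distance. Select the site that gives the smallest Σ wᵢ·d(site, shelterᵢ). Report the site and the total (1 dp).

α, total 1117.5 km

Total weighted distance at each candidate:
  α (1, 1): total = 1117.5
  β (5, 10): total = 1794.4
  γ (10, 7): total = 2167.9
Minimum is at α with total 1117.5 km.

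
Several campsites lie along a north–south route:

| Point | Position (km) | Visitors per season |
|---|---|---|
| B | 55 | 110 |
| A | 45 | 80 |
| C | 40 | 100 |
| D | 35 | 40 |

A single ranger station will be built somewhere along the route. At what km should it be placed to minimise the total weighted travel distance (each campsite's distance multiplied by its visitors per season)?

x = 45

For a sum of weighted absolute distances on a line, the optimum is the weighted median (not the mean). Total weight W = 330; half-weight = 165.
Sort by position and accumulate weight:
  km 35 (D, w=40) → cum 40
  km 40 (C, w=100) → cum 140
  km 45 (A, w=80) → cum 220  ≥ 165 → median here
  km 55 (B, w=110) → cum 330
Optimal location: km 45.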